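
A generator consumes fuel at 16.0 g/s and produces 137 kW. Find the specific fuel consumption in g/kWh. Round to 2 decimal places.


SFC = (mf / BP) * 3600
Rate = 16.0 / 137 = 0.116788 g/(s*kW)
SFC = 0.116788 * 3600 = 420.44 g/kWh


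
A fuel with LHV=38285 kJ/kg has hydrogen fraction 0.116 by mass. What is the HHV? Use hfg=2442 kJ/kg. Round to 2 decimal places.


HHV = LHV + hfg * 9 * H
Water addition = 2442 * 9 * 0.116 = 2549.448 kJ/kg
HHV = 38285 + 2549.448 = 40834.45 kJ/kg


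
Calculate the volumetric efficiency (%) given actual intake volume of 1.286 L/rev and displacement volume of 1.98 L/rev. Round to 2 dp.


eta_v = (V_actual / V_disp) * 100
Ratio = 1.286 / 1.98 = 0.6495
eta_v = 0.6495 * 100 = 64.95%


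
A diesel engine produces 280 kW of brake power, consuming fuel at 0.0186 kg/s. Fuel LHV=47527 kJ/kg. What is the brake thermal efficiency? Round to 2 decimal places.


eta_BTE = (BP / (mf * LHV)) * 100
Denominator = 0.0186 * 47527 = 884.0022 kW
eta_BTE = (280 / 884.0022) * 100 = 31.67%


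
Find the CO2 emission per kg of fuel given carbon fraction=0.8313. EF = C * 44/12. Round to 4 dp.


EF = C_frac * (M_CO2 / M_C)
EF = 0.8313 * (44/12)
EF = 0.8313 * 3.666667 = 3.0481 kg_CO2/kg_fuel


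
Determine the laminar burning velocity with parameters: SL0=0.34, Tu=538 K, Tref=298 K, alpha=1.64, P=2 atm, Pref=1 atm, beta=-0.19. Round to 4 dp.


SL = SL0 * (Tu/Tref)^alpha * (P/Pref)^beta
T ratio = 538/298 = 1.80536913
(T ratio)^alpha = 1.80536913^1.64 = 2.634925
(P/Pref)^beta = 2^(-0.19) = 0.876606
SL = 0.34 * 2.634925 * 0.876606 = 0.7853 m/s


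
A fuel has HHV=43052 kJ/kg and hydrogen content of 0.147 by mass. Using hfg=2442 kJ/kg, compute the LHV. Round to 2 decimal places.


LHV = HHV - hfg * 9 * H
Water correction = 2442 * 9 * 0.147 = 3230.766 kJ/kg
LHV = 43052 - 3230.766 = 39821.23 kJ/kg


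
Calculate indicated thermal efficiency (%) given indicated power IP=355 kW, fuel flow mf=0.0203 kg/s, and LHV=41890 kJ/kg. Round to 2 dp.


eta_ith = (IP / (mf * LHV)) * 100
Denominator = 0.0203 * 41890 = 850.3670 kW
eta_ith = (355 / 850.3670) * 100 = 41.75%


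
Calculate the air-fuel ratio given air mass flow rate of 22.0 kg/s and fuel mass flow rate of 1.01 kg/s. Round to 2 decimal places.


AFR = m_air / m_fuel
AFR = 22.0 / 1.01 = 21.78


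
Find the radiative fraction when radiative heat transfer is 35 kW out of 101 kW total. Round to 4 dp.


f_rad = Q_rad / Q_total
f_rad = 35 / 101 = 0.3465


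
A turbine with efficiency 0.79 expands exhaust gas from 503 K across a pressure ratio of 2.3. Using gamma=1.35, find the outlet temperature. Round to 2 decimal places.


T_out = T_in * (1 - eta * (1 - PR^(-(gamma-1)/gamma)))
Exponent = -(1.35-1)/1.35 = -0.25925926
PR^exp = 2.3^(-0.25925926) = 0.80578413
Factor = 1 - 0.79*(1 - 0.80578413) = 0.84656946
T_out = 503 * 0.84656946 = 425.82 K


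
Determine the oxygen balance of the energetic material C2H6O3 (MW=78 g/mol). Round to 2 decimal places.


OB = -1600 * (2C + H/2 - O) / MW
Inner = 2*2 + 6/2 - 3 = 4.00
OB = -1600 * 4.00 / 78 = -82.05%


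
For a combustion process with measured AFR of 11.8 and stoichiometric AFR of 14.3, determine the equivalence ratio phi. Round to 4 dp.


phi = AFR_stoich / AFR_actual
phi = 14.3 / 11.8 = 1.2119


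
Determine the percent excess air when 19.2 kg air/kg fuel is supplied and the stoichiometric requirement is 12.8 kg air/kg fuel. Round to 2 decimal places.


Excess air = actual - stoichiometric = 19.2 - 12.8 = 6.40 kg/kg fuel
Excess air % = (excess / stoich) * 100 = (6.40 / 12.8) * 100 = 50.00%


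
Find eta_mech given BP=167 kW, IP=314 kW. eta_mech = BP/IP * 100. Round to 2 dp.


eta_mech = (BP / IP) * 100
Ratio = 167 / 314 = 0.5318
eta_mech = 0.5318 * 100 = 53.18%


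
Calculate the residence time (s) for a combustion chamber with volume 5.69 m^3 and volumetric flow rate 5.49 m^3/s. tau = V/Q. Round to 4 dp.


tau = V / Q_flow
tau = 5.69 / 5.49 = 1.0364 s


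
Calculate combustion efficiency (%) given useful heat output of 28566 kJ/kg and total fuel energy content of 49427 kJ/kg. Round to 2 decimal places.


Efficiency = (Q_useful / Q_fuel) * 100
Efficiency = (28566 / 49427) * 100
Efficiency = 0.5779 * 100 = 57.79%


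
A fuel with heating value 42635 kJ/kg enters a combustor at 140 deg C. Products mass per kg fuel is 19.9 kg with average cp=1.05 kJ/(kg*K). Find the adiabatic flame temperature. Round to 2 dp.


T_ad = T_in + Hc / (m_p * cp)
Denominator = 19.9 * 1.05 = 20.8950
Temperature rise = 42635 / 20.8950 = 2040.44 K
T_ad = 140 + 2040.44 = 2180.44 deg C


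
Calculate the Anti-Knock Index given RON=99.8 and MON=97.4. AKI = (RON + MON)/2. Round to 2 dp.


AKI = (RON + MON) / 2
AKI = (99.8 + 97.4) / 2
AKI = 197.2 / 2 = 98.60


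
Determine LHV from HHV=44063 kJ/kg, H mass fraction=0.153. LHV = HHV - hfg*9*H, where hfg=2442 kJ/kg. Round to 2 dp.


LHV = HHV - hfg * 9 * H
Water correction = 2442 * 9 * 0.153 = 3362.634 kJ/kg
LHV = 44063 - 3362.634 = 40700.37 kJ/kg


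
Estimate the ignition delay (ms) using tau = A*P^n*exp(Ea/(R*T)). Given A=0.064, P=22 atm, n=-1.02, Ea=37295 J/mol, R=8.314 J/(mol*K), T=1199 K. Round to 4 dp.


tau = A * P^n * exp(Ea/(R*T))
P^n = 22^(-1.02) = 0.04272960
Ea/(R*T) = 37295/(8.314*1199) = 3.741290
exp(Ea/(R*T)) = 42.152344
tau = 0.064 * 0.04272960 * 42.152344 = 0.1153 ms


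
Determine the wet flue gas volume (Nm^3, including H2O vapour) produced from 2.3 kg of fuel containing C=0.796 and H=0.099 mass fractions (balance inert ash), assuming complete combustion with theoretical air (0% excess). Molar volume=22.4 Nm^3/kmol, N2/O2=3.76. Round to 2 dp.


Per kg fuel: CO2 = (C/12 kmol)*22.4 = (0.796/12)*22.4 = 1.48587 Nm^3
Per kg fuel: H2O = (H/2 kmol)*22.4 = (0.099/2)*22.4 = 1.10880 Nm^3
O2 needed per kg fuel = C/12 + H/4 = 0.796/12 + 0.099/4 = 0.09108333 kmol
Per kg fuel: N2 = O2*3.76*22.4 = 0.09108333*3.76*22.4 = 7.67140 Nm^3
Total per kg = 1.48587 + 1.10880 + 7.67140 = 10.26607 Nm^3
Total = 10.26607 * 2.3 = 23.61 Nm^3


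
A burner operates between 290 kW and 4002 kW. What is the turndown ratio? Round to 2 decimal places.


TDR = Q_max / Q_min
TDR = 4002 / 290 = 13.80


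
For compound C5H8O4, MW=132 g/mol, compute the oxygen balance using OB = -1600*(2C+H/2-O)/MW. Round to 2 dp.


OB = -1600 * (2C + H/2 - O) / MW
Inner = 2*5 + 8/2 - 4 = 10.00
OB = -1600 * 10.00 / 132 = -121.21%


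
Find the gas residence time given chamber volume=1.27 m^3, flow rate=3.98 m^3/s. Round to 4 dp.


tau = V / Q_flow
tau = 1.27 / 3.98 = 0.3191 s


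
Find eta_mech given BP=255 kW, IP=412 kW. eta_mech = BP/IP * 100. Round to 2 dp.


eta_mech = (BP / IP) * 100
Ratio = 255 / 412 = 0.6189
eta_mech = 0.6189 * 100 = 61.89%


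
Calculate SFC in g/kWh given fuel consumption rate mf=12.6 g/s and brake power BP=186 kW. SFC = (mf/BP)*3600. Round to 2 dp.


SFC = (mf / BP) * 3600
Rate = 12.6 / 186 = 0.067742 g/(s*kW)
SFC = 0.067742 * 3600 = 243.87 g/kWh


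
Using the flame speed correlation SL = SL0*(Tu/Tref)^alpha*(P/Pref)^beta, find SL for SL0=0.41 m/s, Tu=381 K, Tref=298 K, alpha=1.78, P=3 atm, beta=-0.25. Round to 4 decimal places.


SL = SL0 * (Tu/Tref)^alpha * (P/Pref)^beta
T ratio = 381/298 = 1.27852349
(T ratio)^alpha = 1.27852349^1.78 = 1.548608
(P/Pref)^beta = 3^(-0.25) = 0.759836
SL = 0.41 * 1.548608 * 0.759836 = 0.4824 m/s


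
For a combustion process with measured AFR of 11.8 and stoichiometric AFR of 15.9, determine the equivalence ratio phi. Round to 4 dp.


phi = AFR_stoich / AFR_actual
phi = 15.9 / 11.8 = 1.3475


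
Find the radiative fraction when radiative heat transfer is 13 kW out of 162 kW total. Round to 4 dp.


f_rad = Q_rad / Q_total
f_rad = 13 / 162 = 0.0802


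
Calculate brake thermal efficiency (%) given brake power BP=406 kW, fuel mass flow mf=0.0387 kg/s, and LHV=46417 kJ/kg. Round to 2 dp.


eta_BTE = (BP / (mf * LHV)) * 100
Denominator = 0.0387 * 46417 = 1796.3379 kW
eta_BTE = (406 / 1796.3379) * 100 = 22.60%


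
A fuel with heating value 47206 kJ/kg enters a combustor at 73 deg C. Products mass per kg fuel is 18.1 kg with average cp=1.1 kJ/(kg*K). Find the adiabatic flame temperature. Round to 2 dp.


T_ad = T_in + Hc / (m_p * cp)
Denominator = 18.1 * 1.1 = 19.9100
Temperature rise = 47206 / 19.9100 = 2370.97 K
T_ad = 73 + 2370.97 = 2443.97 deg C


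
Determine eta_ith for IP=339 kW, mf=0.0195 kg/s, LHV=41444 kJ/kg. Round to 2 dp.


eta_ith = (IP / (mf * LHV)) * 100
Denominator = 0.0195 * 41444 = 808.1580 kW
eta_ith = (339 / 808.1580) * 100 = 41.95%


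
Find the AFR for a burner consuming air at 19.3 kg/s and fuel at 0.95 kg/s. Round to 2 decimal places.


AFR = m_air / m_fuel
AFR = 19.3 / 0.95 = 20.32


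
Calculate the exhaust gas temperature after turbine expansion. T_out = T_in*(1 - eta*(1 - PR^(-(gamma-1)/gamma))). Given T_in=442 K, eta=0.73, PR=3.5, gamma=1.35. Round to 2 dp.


T_out = T_in * (1 - eta * (1 - PR^(-(gamma-1)/gamma)))
Exponent = -(1.35-1)/1.35 = -0.25925926
PR^exp = 3.5^(-0.25925926) = 0.72267881
Factor = 1 - 0.73*(1 - 0.72267881) = 0.79755553
T_out = 442 * 0.79755553 = 352.52 K


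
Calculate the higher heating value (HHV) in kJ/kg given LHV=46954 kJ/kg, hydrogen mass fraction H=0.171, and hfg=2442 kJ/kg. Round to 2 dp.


HHV = LHV + hfg * 9 * H
Water addition = 2442 * 9 * 0.171 = 3758.238 kJ/kg
HHV = 46954 + 3758.238 = 50712.24 kJ/kg


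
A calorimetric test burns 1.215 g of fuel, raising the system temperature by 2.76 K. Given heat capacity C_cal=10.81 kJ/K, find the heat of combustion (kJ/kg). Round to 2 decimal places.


Hc = C_cal * delta_T / m_fuel
Q_released = 10.81 * 2.76 = 29.8356 kJ
m_fuel = 1.215 g = 1.215/1000 kg = 0.001215 kg
Hc = 29.8356 / 0.001215 = 24556.05 kJ/kg


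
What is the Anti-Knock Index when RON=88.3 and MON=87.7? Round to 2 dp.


AKI = (RON + MON) / 2
AKI = (88.3 + 87.7) / 2
AKI = 176.0 / 2 = 88.00


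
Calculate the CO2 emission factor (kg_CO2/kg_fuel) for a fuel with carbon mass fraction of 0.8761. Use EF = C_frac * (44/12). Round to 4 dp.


EF = C_frac * (M_CO2 / M_C)
EF = 0.8761 * (44/12)
EF = 0.8761 * 3.666667 = 3.2124 kg_CO2/kg_fuel


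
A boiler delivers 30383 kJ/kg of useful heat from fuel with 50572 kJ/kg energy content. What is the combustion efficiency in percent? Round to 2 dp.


Efficiency = (Q_useful / Q_fuel) * 100
Efficiency = (30383 / 50572) * 100
Efficiency = 0.6008 * 100 = 60.08%


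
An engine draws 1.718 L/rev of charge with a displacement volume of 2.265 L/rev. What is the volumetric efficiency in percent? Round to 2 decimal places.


eta_v = (V_actual / V_disp) * 100
Ratio = 1.718 / 2.265 = 0.7585
eta_v = 0.7585 * 100 = 75.85%


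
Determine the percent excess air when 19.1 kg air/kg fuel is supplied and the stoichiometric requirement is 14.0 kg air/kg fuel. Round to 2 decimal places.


Excess air = actual - stoichiometric = 19.1 - 14.0 = 5.10 kg/kg fuel
Excess air % = (excess / stoich) * 100 = (5.10 / 14.0) * 100 = 36.43%


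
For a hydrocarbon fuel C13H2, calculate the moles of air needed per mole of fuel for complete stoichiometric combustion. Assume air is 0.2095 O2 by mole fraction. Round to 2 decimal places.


Balanced combustion: C13H2 + 13.5 O2 -> 13 CO2 + 1 H2O
O2 needed = C + H/4 = 13 + 2/4 = 13.50 moles
Air moles = O2 / 0.2095 = 13.50 / 0.2095 = 64.44 moles air


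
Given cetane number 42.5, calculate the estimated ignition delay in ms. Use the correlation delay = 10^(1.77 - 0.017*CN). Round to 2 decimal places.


delay = 10^(1.77 - 0.017*CN)
Exponent = 1.77 - 0.017*42.5 = 1.0475
delay = 10^1.0475 = 11.16 ms


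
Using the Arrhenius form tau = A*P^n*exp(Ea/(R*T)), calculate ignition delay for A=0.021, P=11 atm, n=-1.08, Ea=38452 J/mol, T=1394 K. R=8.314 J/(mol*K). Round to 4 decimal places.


tau = A * P^n * exp(Ea/(R*T))
P^n = 11^(-1.08) = 0.07504053
Ea/(R*T) = 38452/(8.314*1394) = 3.317769
exp(Ea/(R*T)) = 27.598708
tau = 0.021 * 0.07504053 * 27.598708 = 0.0435 ms


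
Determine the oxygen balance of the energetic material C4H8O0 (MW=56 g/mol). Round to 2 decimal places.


OB = -1600 * (2C + H/2 - O) / MW
Inner = 2*4 + 8/2 - 0 = 12.00
OB = -1600 * 12.00 / 56 = -342.86%


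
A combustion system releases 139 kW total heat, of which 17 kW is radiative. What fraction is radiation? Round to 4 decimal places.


f_rad = Q_rad / Q_total
f_rad = 17 / 139 = 0.1223


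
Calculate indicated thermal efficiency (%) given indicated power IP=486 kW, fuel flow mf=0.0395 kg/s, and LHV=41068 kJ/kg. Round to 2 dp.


eta_ith = (IP / (mf * LHV)) * 100
Denominator = 0.0395 * 41068 = 1622.1860 kW
eta_ith = (486 / 1622.1860) * 100 = 29.96%


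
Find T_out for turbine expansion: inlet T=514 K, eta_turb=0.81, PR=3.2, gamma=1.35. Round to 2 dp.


T_out = T_in * (1 - eta * (1 - PR^(-(gamma-1)/gamma)))
Exponent = -(1.35-1)/1.35 = -0.25925926
PR^exp = 3.2^(-0.25925926) = 0.73966521
Factor = 1 - 0.81*(1 - 0.73966521) = 0.78912882
T_out = 514 * 0.78912882 = 405.61 K


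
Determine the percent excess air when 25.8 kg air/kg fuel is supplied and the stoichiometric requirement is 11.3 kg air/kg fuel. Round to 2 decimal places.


Excess air = actual - stoichiometric = 25.8 - 11.3 = 14.50 kg/kg fuel
Excess air % = (excess / stoich) * 100 = (14.50 / 11.3) * 100 = 128.32%


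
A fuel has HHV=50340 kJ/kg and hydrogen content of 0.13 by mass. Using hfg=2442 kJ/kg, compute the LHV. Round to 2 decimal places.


LHV = HHV - hfg * 9 * H
Water correction = 2442 * 9 * 0.13 = 2857.140 kJ/kg
LHV = 50340 - 2857.140 = 47482.86 kJ/kg


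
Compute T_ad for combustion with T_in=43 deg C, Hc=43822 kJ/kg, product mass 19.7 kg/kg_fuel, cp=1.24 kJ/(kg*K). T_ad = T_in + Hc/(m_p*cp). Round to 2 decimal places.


T_ad = T_in + Hc / (m_p * cp)
Denominator = 19.7 * 1.24 = 24.4280
Temperature rise = 43822 / 24.4280 = 1793.93 K
T_ad = 43 + 1793.93 = 1836.93 deg C


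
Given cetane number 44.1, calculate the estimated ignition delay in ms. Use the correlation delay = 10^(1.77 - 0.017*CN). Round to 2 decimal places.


delay = 10^(1.77 - 0.017*CN)
Exponent = 1.77 - 0.017*44.1 = 1.0203
delay = 10^1.0203 = 10.48 ms


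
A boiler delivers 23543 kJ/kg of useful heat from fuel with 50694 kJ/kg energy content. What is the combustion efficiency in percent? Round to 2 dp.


Efficiency = (Q_useful / Q_fuel) * 100
Efficiency = (23543 / 50694) * 100
Efficiency = 0.4644 * 100 = 46.44%


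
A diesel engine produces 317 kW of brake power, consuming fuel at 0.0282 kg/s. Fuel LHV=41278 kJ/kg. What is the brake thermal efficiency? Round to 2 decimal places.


eta_BTE = (BP / (mf * LHV)) * 100
Denominator = 0.0282 * 41278 = 1164.0396 kW
eta_BTE = (317 / 1164.0396) * 100 = 27.23%


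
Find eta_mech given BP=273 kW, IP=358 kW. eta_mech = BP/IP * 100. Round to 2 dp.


eta_mech = (BP / IP) * 100
Ratio = 273 / 358 = 0.7626
eta_mech = 0.7626 * 100 = 76.26%


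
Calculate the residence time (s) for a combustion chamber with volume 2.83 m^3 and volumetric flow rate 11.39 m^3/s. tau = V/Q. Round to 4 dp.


tau = V / Q_flow
tau = 2.83 / 11.39 = 0.2485 s


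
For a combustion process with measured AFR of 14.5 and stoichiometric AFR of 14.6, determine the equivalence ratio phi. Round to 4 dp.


phi = AFR_stoich / AFR_actual
phi = 14.6 / 14.5 = 1.0069


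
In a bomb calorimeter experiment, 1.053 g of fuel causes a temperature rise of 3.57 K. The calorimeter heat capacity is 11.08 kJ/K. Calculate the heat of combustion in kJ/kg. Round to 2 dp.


Hc = C_cal * delta_T / m_fuel
Q_released = 11.08 * 3.57 = 39.5556 kJ
m_fuel = 1.053 g = 1.053/1000 kg = 0.001053 kg
Hc = 39.5556 / 0.001053 = 37564.67 kJ/kg


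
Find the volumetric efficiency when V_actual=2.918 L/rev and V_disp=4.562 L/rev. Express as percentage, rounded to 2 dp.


eta_v = (V_actual / V_disp) * 100
Ratio = 2.918 / 4.562 = 0.6396
eta_v = 0.6396 * 100 = 63.96%


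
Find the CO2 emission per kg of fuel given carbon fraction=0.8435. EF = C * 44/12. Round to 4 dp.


EF = C_frac * (M_CO2 / M_C)
EF = 0.8435 * (44/12)
EF = 0.8435 * 3.666667 = 3.0928 kg_CO2/kg_fuel


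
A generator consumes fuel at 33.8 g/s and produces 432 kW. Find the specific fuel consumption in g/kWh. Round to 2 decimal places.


SFC = (mf / BP) * 3600
Rate = 33.8 / 432 = 0.078241 g/(s*kW)
SFC = 0.078241 * 3600 = 281.67 g/kWh


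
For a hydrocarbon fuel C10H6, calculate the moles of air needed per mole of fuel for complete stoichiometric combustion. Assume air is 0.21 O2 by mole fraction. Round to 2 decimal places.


Balanced combustion: C10H6 + 11.5 O2 -> 10 CO2 + 3 H2O
O2 needed = C + H/4 = 10 + 6/4 = 11.50 moles
Air moles = O2 / 0.21 = 11.50 / 0.21 = 54.76 moles air


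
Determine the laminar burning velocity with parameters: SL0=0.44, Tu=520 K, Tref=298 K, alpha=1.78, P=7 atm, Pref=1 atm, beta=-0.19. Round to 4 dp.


SL = SL0 * (Tu/Tref)^alpha * (P/Pref)^beta
T ratio = 520/298 = 1.74496644
(T ratio)^alpha = 1.74496644^1.78 = 2.693897
(P/Pref)^beta = 7^(-0.19) = 0.690926
SL = 0.44 * 2.693897 * 0.690926 = 0.8190 m/s


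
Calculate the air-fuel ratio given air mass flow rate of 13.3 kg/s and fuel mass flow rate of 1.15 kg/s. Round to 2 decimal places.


AFR = m_air / m_fuel
AFR = 13.3 / 1.15 = 11.57


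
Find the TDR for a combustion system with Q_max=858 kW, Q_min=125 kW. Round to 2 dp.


TDR = Q_max / Q_min
TDR = 858 / 125 = 6.86


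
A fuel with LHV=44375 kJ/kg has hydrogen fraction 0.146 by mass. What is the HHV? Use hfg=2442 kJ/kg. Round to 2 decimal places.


HHV = LHV + hfg * 9 * H
Water addition = 2442 * 9 * 0.146 = 3208.788 kJ/kg
HHV = 44375 + 3208.788 = 47583.79 kJ/kg


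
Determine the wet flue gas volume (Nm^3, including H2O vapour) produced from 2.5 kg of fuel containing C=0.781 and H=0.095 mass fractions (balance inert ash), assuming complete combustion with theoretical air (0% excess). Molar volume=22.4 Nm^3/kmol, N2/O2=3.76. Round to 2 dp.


Per kg fuel: CO2 = (C/12 kmol)*22.4 = (0.781/12)*22.4 = 1.45787 Nm^3
Per kg fuel: H2O = (H/2 kmol)*22.4 = (0.095/2)*22.4 = 1.06400 Nm^3
O2 needed per kg fuel = C/12 + H/4 = 0.781/12 + 0.095/4 = 0.08883333 kmol
Per kg fuel: N2 = O2*3.76*22.4 = 0.08883333*3.76*22.4 = 7.48190 Nm^3
Total per kg = 1.45787 + 1.06400 + 7.48190 = 10.00377 Nm^3
Total = 10.00377 * 2.5 = 25.01 Nm^3


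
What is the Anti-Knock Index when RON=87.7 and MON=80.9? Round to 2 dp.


AKI = (RON + MON) / 2
AKI = (87.7 + 80.9) / 2
AKI = 168.6 / 2 = 84.30


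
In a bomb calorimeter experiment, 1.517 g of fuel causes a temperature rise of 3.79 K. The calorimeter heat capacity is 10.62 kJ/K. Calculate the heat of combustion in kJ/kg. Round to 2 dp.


Hc = C_cal * delta_T / m_fuel
Q_released = 10.62 * 3.79 = 40.2498 kJ
m_fuel = 1.517 g = 1.517/1000 kg = 0.001517 kg
Hc = 40.2498 / 0.001517 = 26532.50 kJ/kg


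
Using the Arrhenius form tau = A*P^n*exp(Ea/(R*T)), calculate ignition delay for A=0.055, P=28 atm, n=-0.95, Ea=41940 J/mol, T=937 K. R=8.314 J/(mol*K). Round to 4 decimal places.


tau = A * P^n * exp(Ea/(R*T))
P^n = 28^(-0.95) = 0.04218906
Ea/(R*T) = 41940/(8.314*937) = 5.383675
exp(Ea/(R*T)) = 217.821247
tau = 0.055 * 0.04218906 * 217.821247 = 0.5054 ms


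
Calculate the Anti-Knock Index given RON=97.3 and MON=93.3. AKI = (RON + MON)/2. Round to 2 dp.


AKI = (RON + MON) / 2
AKI = (97.3 + 93.3) / 2
AKI = 190.6 / 2 = 95.30


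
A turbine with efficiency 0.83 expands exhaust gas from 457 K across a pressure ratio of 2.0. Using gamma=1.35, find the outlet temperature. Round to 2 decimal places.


T_out = T_in * (1 - eta * (1 - PR^(-(gamma-1)/gamma)))
Exponent = -(1.35-1)/1.35 = -0.25925926
PR^exp = 2.0^(-0.25925926) = 0.83551680
Factor = 1 - 0.83*(1 - 0.83551680) = 0.86347894
T_out = 457 * 0.86347894 = 394.61 K


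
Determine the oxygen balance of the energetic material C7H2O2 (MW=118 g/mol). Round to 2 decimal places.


OB = -1600 * (2C + H/2 - O) / MW
Inner = 2*7 + 2/2 - 2 = 13.00
OB = -1600 * 13.00 / 118 = -176.27%


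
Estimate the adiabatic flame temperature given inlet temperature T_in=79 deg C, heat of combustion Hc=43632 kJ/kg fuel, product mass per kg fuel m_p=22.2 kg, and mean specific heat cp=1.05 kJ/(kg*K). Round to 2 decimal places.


T_ad = T_in + Hc / (m_p * cp)
Denominator = 22.2 * 1.05 = 23.3100
Temperature rise = 43632 / 23.3100 = 1871.81 K
T_ad = 79 + 1871.81 = 1950.81 deg C


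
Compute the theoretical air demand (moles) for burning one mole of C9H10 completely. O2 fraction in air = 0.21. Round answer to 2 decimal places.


Balanced combustion: C9H10 + 11.5 O2 -> 9 CO2 + 5 H2O
O2 needed = C + H/4 = 9 + 10/4 = 11.50 moles
Air moles = O2 / 0.21 = 11.50 / 0.21 = 54.76 moles air


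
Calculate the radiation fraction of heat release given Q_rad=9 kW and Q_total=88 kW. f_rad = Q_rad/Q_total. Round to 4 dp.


f_rad = Q_rad / Q_total
f_rad = 9 / 88 = 0.1023


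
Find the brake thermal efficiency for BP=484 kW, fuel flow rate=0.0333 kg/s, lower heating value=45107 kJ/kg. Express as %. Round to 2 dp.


eta_BTE = (BP / (mf * LHV)) * 100
Denominator = 0.0333 * 45107 = 1502.0631 kW
eta_BTE = (484 / 1502.0631) * 100 = 32.22%


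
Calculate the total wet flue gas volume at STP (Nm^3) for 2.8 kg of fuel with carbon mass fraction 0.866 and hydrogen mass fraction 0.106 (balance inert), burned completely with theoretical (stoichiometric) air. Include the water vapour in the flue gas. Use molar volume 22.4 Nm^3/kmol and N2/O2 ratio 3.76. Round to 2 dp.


Per kg fuel: CO2 = (C/12 kmol)*22.4 = (0.866/12)*22.4 = 1.61653 Nm^3
Per kg fuel: H2O = (H/2 kmol)*22.4 = (0.106/2)*22.4 = 1.18720 Nm^3
O2 needed per kg fuel = C/12 + H/4 = 0.866/12 + 0.106/4 = 0.09866667 kmol
Per kg fuel: N2 = O2*3.76*22.4 = 0.09866667*3.76*22.4 = 8.31010 Nm^3
Total per kg = 1.61653 + 1.18720 + 8.31010 = 11.11383 Nm^3
Total = 11.11383 * 2.8 = 31.12 Nm^3


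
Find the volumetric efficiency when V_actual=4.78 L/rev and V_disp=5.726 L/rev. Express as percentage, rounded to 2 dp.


eta_v = (V_actual / V_disp) * 100
Ratio = 4.78 / 5.726 = 0.8348
eta_v = 0.8348 * 100 = 83.48%


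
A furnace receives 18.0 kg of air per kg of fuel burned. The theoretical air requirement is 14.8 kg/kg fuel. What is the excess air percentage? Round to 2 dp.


Excess air = actual - stoichiometric = 18.0 - 14.8 = 3.20 kg/kg fuel
Excess air % = (excess / stoich) * 100 = (3.20 / 14.8) * 100 = 21.62%


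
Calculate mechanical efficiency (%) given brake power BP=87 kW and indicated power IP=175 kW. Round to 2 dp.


eta_mech = (BP / IP) * 100
Ratio = 87 / 175 = 0.4971
eta_mech = 0.4971 * 100 = 49.71%


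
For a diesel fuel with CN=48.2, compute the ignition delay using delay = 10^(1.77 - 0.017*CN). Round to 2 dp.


delay = 10^(1.77 - 0.017*CN)
Exponent = 1.77 - 0.017*48.2 = 0.9506
delay = 10^0.9506 = 8.92 ms


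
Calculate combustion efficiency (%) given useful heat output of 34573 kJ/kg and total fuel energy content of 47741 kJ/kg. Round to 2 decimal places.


Efficiency = (Q_useful / Q_fuel) * 100
Efficiency = (34573 / 47741) * 100
Efficiency = 0.7242 * 100 = 72.42%


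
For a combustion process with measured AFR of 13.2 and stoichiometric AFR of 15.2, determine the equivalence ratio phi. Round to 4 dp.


phi = AFR_stoich / AFR_actual
phi = 15.2 / 13.2 = 1.1515


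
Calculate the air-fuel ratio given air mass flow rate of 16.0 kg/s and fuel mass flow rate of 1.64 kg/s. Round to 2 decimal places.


AFR = m_air / m_fuel
AFR = 16.0 / 1.64 = 9.76


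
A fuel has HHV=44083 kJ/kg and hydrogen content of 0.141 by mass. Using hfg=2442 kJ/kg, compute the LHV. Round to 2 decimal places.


LHV = HHV - hfg * 9 * H
Water correction = 2442 * 9 * 0.141 = 3098.898 kJ/kg
LHV = 44083 - 3098.898 = 40984.10 kJ/kg


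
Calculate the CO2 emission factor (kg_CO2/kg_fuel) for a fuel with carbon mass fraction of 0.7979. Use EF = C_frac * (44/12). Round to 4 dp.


EF = C_frac * (M_CO2 / M_C)
EF = 0.7979 * (44/12)
EF = 0.7979 * 3.666667 = 2.9256 kg_CO2/kg_fuel


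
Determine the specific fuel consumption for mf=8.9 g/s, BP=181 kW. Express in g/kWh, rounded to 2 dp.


SFC = (mf / BP) * 3600
Rate = 8.9 / 181 = 0.049171 g/(s*kW)
SFC = 0.049171 * 3600 = 177.02 g/kWh


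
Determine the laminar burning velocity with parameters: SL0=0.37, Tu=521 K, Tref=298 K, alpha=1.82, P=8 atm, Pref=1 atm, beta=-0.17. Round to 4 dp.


SL = SL0 * (Tu/Tref)^alpha * (P/Pref)^beta
T ratio = 521/298 = 1.74832215
(T ratio)^alpha = 1.74832215^1.82 = 2.764210
(P/Pref)^beta = 8^(-0.17) = 0.702222
SL = 0.37 * 2.764210 * 0.702222 = 0.7182 m/s


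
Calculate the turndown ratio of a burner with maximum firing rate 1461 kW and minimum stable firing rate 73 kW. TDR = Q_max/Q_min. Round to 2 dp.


TDR = Q_max / Q_min
TDR = 1461 / 73 = 20.01


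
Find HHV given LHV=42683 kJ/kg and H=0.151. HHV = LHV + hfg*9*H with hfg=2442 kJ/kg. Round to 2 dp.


HHV = LHV + hfg * 9 * H
Water addition = 2442 * 9 * 0.151 = 3318.678 kJ/kg
HHV = 42683 + 3318.678 = 46001.68 kJ/kg


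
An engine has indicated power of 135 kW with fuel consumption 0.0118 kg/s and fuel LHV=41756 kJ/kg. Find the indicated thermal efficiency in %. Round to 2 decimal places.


eta_ith = (IP / (mf * LHV)) * 100
Denominator = 0.0118 * 41756 = 492.7208 kW
eta_ith = (135 / 492.7208) * 100 = 27.40%


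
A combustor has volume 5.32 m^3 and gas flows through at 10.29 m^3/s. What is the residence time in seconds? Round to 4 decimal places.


tau = V / Q_flow
tau = 5.32 / 10.29 = 0.5170 s


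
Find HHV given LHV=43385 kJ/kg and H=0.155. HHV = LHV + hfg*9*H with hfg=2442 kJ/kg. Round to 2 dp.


HHV = LHV + hfg * 9 * H
Water addition = 2442 * 9 * 0.155 = 3406.590 kJ/kg
HHV = 43385 + 3406.590 = 46791.59 kJ/kg


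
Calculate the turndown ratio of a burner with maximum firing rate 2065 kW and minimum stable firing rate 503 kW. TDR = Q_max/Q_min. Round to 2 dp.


TDR = Q_max / Q_min
TDR = 2065 / 503 = 4.11


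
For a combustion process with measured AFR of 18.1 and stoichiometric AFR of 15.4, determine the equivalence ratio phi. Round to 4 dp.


phi = AFR_stoich / AFR_actual
phi = 15.4 / 18.1 = 0.8508


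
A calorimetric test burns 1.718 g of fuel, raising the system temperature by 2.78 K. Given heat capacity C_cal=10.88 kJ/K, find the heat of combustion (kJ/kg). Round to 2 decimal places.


Hc = C_cal * delta_T / m_fuel
Q_released = 10.88 * 2.78 = 30.2464 kJ
m_fuel = 1.718 g = 1.718/1000 kg = 0.001718 kg
Hc = 30.2464 / 0.001718 = 17605.59 kJ/kg


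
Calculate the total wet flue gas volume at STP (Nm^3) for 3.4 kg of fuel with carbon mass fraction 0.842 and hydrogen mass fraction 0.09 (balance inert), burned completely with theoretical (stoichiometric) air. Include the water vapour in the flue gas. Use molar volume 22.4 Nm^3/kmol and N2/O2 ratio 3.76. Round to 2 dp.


Per kg fuel: CO2 = (C/12 kmol)*22.4 = (0.842/12)*22.4 = 1.57173 Nm^3
Per kg fuel: H2O = (H/2 kmol)*22.4 = (0.09/2)*22.4 = 1.00800 Nm^3
O2 needed per kg fuel = C/12 + H/4 = 0.842/12 + 0.09/4 = 0.09266667 kmol
Per kg fuel: N2 = O2*3.76*22.4 = 0.09266667*3.76*22.4 = 7.80476 Nm^3
Total per kg = 1.57173 + 1.00800 + 7.80476 = 10.38449 Nm^3
Total = 10.38449 * 3.4 = 35.31 Nm^3


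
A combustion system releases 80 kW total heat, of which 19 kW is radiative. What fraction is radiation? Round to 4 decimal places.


f_rad = Q_rad / Q_total
f_rad = 19 / 80 = 0.2375


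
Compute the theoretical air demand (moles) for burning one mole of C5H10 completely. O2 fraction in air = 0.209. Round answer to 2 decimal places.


Balanced combustion: C5H10 + 7.5 O2 -> 5 CO2 + 5 H2O
O2 needed = C + H/4 = 5 + 10/4 = 7.50 moles
Air moles = O2 / 0.209 = 7.50 / 0.209 = 35.89 moles air


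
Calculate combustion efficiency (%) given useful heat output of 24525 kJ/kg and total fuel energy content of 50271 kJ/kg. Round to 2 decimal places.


Efficiency = (Q_useful / Q_fuel) * 100
Efficiency = (24525 / 50271) * 100
Efficiency = 0.4879 * 100 = 48.79%


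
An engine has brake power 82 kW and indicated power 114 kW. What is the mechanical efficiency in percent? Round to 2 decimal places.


eta_mech = (BP / IP) * 100
Ratio = 82 / 114 = 0.7193
eta_mech = 0.7193 * 100 = 71.93%


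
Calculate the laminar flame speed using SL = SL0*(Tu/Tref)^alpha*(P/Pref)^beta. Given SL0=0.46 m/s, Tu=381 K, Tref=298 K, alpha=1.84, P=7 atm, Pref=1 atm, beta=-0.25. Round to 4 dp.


SL = SL0 * (Tu/Tref)^alpha * (P/Pref)^beta
T ratio = 381/298 = 1.27852349
(T ratio)^alpha = 1.27852349^1.84 = 1.571607
(P/Pref)^beta = 7^(-0.25) = 0.614788
SL = 0.46 * 1.571607 * 0.614788 = 0.4445 m/s


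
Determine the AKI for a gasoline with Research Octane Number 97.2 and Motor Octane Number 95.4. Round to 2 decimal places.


AKI = (RON + MON) / 2
AKI = (97.2 + 95.4) / 2
AKI = 192.6 / 2 = 96.30


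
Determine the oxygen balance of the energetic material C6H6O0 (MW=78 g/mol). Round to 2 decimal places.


OB = -1600 * (2C + H/2 - O) / MW
Inner = 2*6 + 6/2 - 0 = 15.00
OB = -1600 * 15.00 / 78 = -307.69%


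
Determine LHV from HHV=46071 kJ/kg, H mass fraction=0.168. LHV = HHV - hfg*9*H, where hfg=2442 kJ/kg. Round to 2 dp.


LHV = HHV - hfg * 9 * H
Water correction = 2442 * 9 * 0.168 = 3692.304 kJ/kg
LHV = 46071 - 3692.304 = 42378.70 kJ/kg


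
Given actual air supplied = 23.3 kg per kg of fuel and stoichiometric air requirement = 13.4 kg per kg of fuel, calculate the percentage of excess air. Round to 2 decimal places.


Excess air = actual - stoichiometric = 23.3 - 13.4 = 9.90 kg/kg fuel
Excess air % = (excess / stoich) * 100 = (9.90 / 13.4) * 100 = 73.88%


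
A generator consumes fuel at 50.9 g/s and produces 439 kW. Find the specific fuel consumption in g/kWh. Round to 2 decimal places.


SFC = (mf / BP) * 3600
Rate = 50.9 / 439 = 0.115945 g/(s*kW)
SFC = 0.115945 * 3600 = 417.40 g/kWh


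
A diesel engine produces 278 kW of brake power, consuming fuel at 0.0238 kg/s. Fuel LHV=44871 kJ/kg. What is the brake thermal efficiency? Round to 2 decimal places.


eta_BTE = (BP / (mf * LHV)) * 100
Denominator = 0.0238 * 44871 = 1067.9298 kW
eta_BTE = (278 / 1067.9298) * 100 = 26.03%


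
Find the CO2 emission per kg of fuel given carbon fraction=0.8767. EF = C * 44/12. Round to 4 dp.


EF = C_frac * (M_CO2 / M_C)
EF = 0.8767 * (44/12)
EF = 0.8767 * 3.666667 = 3.2146 kg_CO2/kg_fuel


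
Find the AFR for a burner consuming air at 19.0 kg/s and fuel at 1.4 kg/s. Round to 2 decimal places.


AFR = m_air / m_fuel
AFR = 19.0 / 1.4 = 13.57


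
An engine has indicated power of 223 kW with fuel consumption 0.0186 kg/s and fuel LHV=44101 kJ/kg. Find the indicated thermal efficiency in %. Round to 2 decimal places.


eta_ith = (IP / (mf * LHV)) * 100
Denominator = 0.0186 * 44101 = 820.2786 kW
eta_ith = (223 / 820.2786) * 100 = 27.19%


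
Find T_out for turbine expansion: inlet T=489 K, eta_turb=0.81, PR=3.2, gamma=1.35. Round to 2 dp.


T_out = T_in * (1 - eta * (1 - PR^(-(gamma-1)/gamma)))
Exponent = -(1.35-1)/1.35 = -0.25925926
PR^exp = 3.2^(-0.25925926) = 0.73966521
Factor = 1 - 0.81*(1 - 0.73966521) = 0.78912882
T_out = 489 * 0.78912882 = 385.88 K


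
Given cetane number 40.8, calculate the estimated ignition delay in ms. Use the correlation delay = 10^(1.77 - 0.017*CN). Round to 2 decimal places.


delay = 10^(1.77 - 0.017*CN)
Exponent = 1.77 - 0.017*40.8 = 1.0764
delay = 10^1.0764 = 11.92 ms


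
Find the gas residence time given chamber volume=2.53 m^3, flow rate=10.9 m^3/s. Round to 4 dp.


tau = V / Q_flow
tau = 2.53 / 10.9 = 0.2321 s


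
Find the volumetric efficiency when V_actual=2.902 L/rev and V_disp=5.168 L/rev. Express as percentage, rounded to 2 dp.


eta_v = (V_actual / V_disp) * 100
Ratio = 2.902 / 5.168 = 0.5615
eta_v = 0.5615 * 100 = 56.15%


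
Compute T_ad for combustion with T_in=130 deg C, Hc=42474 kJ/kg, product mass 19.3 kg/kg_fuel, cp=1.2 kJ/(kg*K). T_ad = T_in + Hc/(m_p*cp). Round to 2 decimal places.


T_ad = T_in + Hc / (m_p * cp)
Denominator = 19.3 * 1.2 = 23.1600
Temperature rise = 42474 / 23.1600 = 1833.94 K
T_ad = 130 + 1833.94 = 1963.94 deg C


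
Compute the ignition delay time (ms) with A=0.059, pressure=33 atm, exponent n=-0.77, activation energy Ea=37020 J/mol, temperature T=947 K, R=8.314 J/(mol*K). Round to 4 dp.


tau = A * P^n * exp(Ea/(R*T))
P^n = 33^(-0.77) = 0.06772426
Ea/(R*T) = 37020/(8.314*947) = 4.701933
exp(Ea/(R*T)) = 110.159881
tau = 0.059 * 0.06772426 * 110.159881 = 0.4402 ms


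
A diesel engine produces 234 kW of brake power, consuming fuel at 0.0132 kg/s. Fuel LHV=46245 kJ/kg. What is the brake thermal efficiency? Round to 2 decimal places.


eta_BTE = (BP / (mf * LHV)) * 100
Denominator = 0.0132 * 46245 = 610.4340 kW
eta_BTE = (234 / 610.4340) * 100 = 38.33%


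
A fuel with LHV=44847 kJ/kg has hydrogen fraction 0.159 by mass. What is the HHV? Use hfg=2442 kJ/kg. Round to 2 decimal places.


HHV = LHV + hfg * 9 * H
Water addition = 2442 * 9 * 0.159 = 3494.502 kJ/kg
HHV = 44847 + 3494.502 = 48341.50 kJ/kg


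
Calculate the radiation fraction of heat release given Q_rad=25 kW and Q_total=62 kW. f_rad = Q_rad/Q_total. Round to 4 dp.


f_rad = Q_rad / Q_total
f_rad = 25 / 62 = 0.4032


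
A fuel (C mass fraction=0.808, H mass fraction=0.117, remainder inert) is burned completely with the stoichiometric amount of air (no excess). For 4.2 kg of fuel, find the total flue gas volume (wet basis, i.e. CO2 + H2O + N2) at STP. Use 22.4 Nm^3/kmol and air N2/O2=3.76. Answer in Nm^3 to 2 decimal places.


Per kg fuel: CO2 = (C/12 kmol)*22.4 = (0.808/12)*22.4 = 1.50827 Nm^3
Per kg fuel: H2O = (H/2 kmol)*22.4 = (0.117/2)*22.4 = 1.31040 Nm^3
O2 needed per kg fuel = C/12 + H/4 = 0.808/12 + 0.117/4 = 0.09658333 kmol
Per kg fuel: N2 = O2*3.76*22.4 = 0.09658333*3.76*22.4 = 8.13463 Nm^3
Total per kg = 1.50827 + 1.31040 + 8.13463 = 10.95330 Nm^3
Total = 10.95330 * 4.2 = 46.00 Nm^3


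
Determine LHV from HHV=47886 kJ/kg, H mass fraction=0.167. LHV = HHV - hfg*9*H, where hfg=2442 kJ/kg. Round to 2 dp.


LHV = HHV - hfg * 9 * H
Water correction = 2442 * 9 * 0.167 = 3670.326 kJ/kg
LHV = 47886 - 3670.326 = 44215.67 kJ/kg


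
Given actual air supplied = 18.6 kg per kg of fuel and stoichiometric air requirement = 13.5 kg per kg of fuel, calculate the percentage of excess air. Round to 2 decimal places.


Excess air = actual - stoichiometric = 18.6 - 13.5 = 5.10 kg/kg fuel
Excess air % = (excess / stoich) * 100 = (5.10 / 13.5) * 100 = 37.78%


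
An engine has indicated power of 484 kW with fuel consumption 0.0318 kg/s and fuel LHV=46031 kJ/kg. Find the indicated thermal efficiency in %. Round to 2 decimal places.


eta_ith = (IP / (mf * LHV)) * 100
Denominator = 0.0318 * 46031 = 1463.7858 kW
eta_ith = (484 / 1463.7858) * 100 = 33.06%


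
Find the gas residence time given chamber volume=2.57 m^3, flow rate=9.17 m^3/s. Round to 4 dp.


tau = V / Q_flow
tau = 2.57 / 9.17 = 0.2803 s


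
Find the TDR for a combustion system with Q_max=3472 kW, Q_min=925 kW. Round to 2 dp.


TDR = Q_max / Q_min
TDR = 3472 / 925 = 3.75


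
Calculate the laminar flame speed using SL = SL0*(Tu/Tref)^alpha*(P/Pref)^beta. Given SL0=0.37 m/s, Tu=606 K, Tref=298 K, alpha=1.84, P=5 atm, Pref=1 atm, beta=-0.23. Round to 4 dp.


SL = SL0 * (Tu/Tref)^alpha * (P/Pref)^beta
T ratio = 606/298 = 2.03355705
(T ratio)^alpha = 2.03355705^1.84 = 3.691405
(P/Pref)^beta = 5^(-0.23) = 0.690616
SL = 0.37 * 3.691405 * 0.690616 = 0.9433 m/s


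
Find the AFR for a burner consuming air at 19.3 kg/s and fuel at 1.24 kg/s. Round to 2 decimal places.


AFR = m_air / m_fuel
AFR = 19.3 / 1.24 = 15.56


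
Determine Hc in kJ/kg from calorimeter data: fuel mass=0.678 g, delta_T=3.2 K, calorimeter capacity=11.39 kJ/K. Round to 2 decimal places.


Hc = C_cal * delta_T / m_fuel
Q_released = 11.39 * 3.2 = 36.4480 kJ
m_fuel = 0.678 g = 0.678/1000 kg = 0.000678 kg
Hc = 36.4480 / 0.000678 = 53758.11 kJ/kg


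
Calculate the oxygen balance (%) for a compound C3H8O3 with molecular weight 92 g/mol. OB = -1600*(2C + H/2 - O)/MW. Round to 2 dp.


OB = -1600 * (2C + H/2 - O) / MW
Inner = 2*3 + 8/2 - 3 = 7.00
OB = -1600 * 7.00 / 92 = -121.74%


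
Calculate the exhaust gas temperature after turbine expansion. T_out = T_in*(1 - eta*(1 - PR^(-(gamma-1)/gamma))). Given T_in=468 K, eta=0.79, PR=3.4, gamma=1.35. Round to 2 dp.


T_out = T_in * (1 - eta * (1 - PR^(-(gamma-1)/gamma)))
Exponent = -(1.35-1)/1.35 = -0.25925926
PR^exp = 3.4^(-0.25925926) = 0.72813041
Factor = 1 - 0.79*(1 - 0.72813041) = 0.78522302
T_out = 468 * 0.78522302 = 367.48 K


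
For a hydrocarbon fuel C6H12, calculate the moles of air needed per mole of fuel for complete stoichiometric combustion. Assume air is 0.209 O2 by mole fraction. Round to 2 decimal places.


Balanced combustion: C6H12 + 9 O2 -> 6 CO2 + 6 H2O
O2 needed = C + H/4 = 6 + 12/4 = 9.00 moles
Air moles = O2 / 0.209 = 9.00 / 0.209 = 43.06 moles air


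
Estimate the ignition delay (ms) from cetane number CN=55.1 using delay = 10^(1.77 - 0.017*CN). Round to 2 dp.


delay = 10^(1.77 - 0.017*CN)
Exponent = 1.77 - 0.017*55.1 = 0.8333
delay = 10^0.8333 = 6.81 ms


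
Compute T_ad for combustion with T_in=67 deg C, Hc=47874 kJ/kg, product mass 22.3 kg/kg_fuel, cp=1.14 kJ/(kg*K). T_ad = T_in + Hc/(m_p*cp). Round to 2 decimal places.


T_ad = T_in + Hc / (m_p * cp)
Denominator = 22.3 * 1.14 = 25.4220
Temperature rise = 47874 / 25.4220 = 1883.17 K
T_ad = 67 + 1883.17 = 1950.17 deg C


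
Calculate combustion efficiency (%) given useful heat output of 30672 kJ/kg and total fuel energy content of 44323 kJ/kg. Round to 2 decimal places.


Efficiency = (Q_useful / Q_fuel) * 100
Efficiency = (30672 / 44323) * 100
Efficiency = 0.6920 * 100 = 69.20%


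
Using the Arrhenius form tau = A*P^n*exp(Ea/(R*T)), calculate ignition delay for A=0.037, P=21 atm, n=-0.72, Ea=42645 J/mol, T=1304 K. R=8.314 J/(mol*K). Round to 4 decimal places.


tau = A * P^n * exp(Ea/(R*T))
P^n = 21^(-0.72) = 0.11168687
Ea/(R*T) = 42645/(8.314*1304) = 3.933512
exp(Ea/(R*T)) = 51.086090
tau = 0.037 * 0.11168687 * 51.086090 = 0.2111 ms


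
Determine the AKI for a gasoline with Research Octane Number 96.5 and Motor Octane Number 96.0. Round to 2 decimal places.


AKI = (RON + MON) / 2
AKI = (96.5 + 96.0) / 2
AKI = 192.5 / 2 = 96.25


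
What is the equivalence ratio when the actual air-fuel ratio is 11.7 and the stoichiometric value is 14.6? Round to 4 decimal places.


phi = AFR_stoich / AFR_actual
phi = 14.6 / 11.7 = 1.2479


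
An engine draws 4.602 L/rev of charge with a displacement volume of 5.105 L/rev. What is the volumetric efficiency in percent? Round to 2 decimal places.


eta_v = (V_actual / V_disp) * 100
Ratio = 4.602 / 5.105 = 0.9015
eta_v = 0.9015 * 100 = 90.15%


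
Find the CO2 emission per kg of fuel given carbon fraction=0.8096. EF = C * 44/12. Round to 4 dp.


EF = C_frac * (M_CO2 / M_C)
EF = 0.8096 * (44/12)
EF = 0.8096 * 3.666667 = 2.9685 kg_CO2/kg_fuel


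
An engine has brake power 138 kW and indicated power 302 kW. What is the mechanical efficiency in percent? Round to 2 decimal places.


eta_mech = (BP / IP) * 100
Ratio = 138 / 302 = 0.4570
eta_mech = 0.4570 * 100 = 45.70%


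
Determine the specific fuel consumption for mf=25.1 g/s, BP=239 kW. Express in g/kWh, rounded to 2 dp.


SFC = (mf / BP) * 3600
Rate = 25.1 / 239 = 0.105021 g/(s*kW)
SFC = 0.105021 * 3600 = 378.08 g/kWh


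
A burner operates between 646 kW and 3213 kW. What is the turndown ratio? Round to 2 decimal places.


TDR = Q_max / Q_min
TDR = 3213 / 646 = 4.97


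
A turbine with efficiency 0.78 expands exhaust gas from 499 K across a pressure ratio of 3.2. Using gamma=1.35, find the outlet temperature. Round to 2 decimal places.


T_out = T_in * (1 - eta * (1 - PR^(-(gamma-1)/gamma)))
Exponent = -(1.35-1)/1.35 = -0.25925926
PR^exp = 3.2^(-0.25925926) = 0.73966521
Factor = 1 - 0.78*(1 - 0.73966521) = 0.79693886
T_out = 499 * 0.79693886 = 397.67 K
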